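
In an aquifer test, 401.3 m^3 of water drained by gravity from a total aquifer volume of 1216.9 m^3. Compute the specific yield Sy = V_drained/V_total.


Specific yield Sy = Volume drained / Total volume.
Sy = 401.3 / 1216.9
   = 0.3298.

0.3298


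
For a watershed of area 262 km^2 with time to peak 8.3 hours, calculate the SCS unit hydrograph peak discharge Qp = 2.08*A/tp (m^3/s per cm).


SCS formula: Qp = 2.08 * A / tp.
Qp = 2.08 * 262 / 8.3
   = 544.96 / 8.3
   = 65.66 m^3/s per cm.

65.66


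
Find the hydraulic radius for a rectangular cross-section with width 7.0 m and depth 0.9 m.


For a rectangular section:
Flow area A = b * y = 7.0 * 0.9 = 6.3 m^2.
Wetted perimeter P = b + 2y = 7.0 + 2*0.9 = 8.8 m.
Hydraulic radius R = A/P = 6.3 / 8.8 = 0.7159 m.

0.7159


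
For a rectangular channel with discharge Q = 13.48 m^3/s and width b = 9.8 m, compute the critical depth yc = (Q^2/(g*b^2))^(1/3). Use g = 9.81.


Using yc = (Q^2 / (g * b^2))^(1/3):
Q^2 = 13.48^2 = 181.71.
g * b^2 = 9.81 * 9.8^2 = 9.81 * 96.04 = 942.15.
Q^2 / (g*b^2) = 181.71 / 942.15 = 0.1929.
yc = 0.1929^(1/3) = 0.5778 m.

0.5778


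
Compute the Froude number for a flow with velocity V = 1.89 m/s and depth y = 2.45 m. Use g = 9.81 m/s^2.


The Froude number is defined as Fr = V / sqrt(g*y).
g*y = 9.81 * 2.45 = 24.0345.
sqrt(g*y) = sqrt(24.0345) = 4.9025.
Fr = 1.89 / 4.9025 = 0.3855.

0.3855


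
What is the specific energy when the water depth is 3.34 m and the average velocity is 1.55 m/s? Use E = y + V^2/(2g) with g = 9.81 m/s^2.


Specific energy E = y + V^2/(2g).
Velocity head = V^2/(2g) = 1.55^2 / (2*9.81) = 2.4025 / 19.62 = 0.1225 m.
E = 3.34 + 0.1225 = 3.4625 m.

3.4625


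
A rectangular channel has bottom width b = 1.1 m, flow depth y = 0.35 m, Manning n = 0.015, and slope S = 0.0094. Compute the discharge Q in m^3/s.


For a rectangular channel, the cross-sectional area A = b * y = 1.1 * 0.35 = 0.39 m^2.
The wetted perimeter P = b + 2y = 1.1 + 2*0.35 = 1.8 m.
Hydraulic radius R = A/P = 0.39/1.8 = 0.2139 m.
Velocity V = (1/n)*R^(2/3)*S^(1/2) = (1/0.015)*0.2139^(2/3)*0.0094^(1/2) = 2.3117 m/s.
Discharge Q = A * V = 0.39 * 2.3117 = 0.89 m^3/s.

0.89


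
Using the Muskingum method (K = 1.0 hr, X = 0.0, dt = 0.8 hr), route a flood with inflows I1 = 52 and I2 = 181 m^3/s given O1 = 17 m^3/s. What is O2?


Muskingum coefficients:
denom = 2*K*(1-X) + dt = 2*1.0*(1-0.0) + 0.8 = 2.8.
C0 = (dt - 2*K*X)/denom = (0.8 - 2*1.0*0.0)/2.8 = 0.2857.
C1 = (dt + 2*K*X)/denom = (0.8 + 2*1.0*0.0)/2.8 = 0.2857.
C2 = (2*K*(1-X) - dt)/denom = 0.4286.
O2 = C0*I2 + C1*I1 + C2*O1
   = 0.2857*181 + 0.2857*52 + 0.4286*17
   = 73.86 m^3/s.

73.86


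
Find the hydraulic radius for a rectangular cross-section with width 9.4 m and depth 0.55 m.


For a rectangular section:
Flow area A = b * y = 9.4 * 0.55 = 5.17 m^2.
Wetted perimeter P = b + 2y = 9.4 + 2*0.55 = 10.5 m.
Hydraulic radius R = A/P = 5.17 / 10.5 = 0.4924 m.

0.4924


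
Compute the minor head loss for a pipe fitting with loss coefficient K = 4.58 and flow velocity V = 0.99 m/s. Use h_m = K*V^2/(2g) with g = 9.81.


Minor loss formula: h_m = K * V^2/(2g).
V^2 = 0.99^2 = 0.9801.
V^2/(2g) = 0.9801 / 19.62 = 0.05 m.
h_m = 4.58 * 0.05 = 0.2288 m.

0.2288


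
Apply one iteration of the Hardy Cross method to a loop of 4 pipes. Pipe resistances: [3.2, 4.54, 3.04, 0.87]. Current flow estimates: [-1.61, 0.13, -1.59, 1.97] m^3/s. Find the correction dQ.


Numerator terms (r*Q*|Q|): 3.2*-1.61*|-1.61| = -8.2947; 4.54*0.13*|0.13| = 0.0767; 3.04*-1.59*|-1.59| = -7.6854; 0.87*1.97*|1.97| = 3.3764.
Sum of numerator = -12.527.
Denominator terms (r*|Q|): 3.2*|-1.61| = 5.152; 4.54*|0.13| = 0.5902; 3.04*|-1.59| = 4.8336; 0.87*|1.97| = 1.7139.
2 * sum of denominator = 2 * 12.2897 = 24.5794.
dQ = --12.527 / 24.5794 = 0.5097 m^3/s.

0.5097


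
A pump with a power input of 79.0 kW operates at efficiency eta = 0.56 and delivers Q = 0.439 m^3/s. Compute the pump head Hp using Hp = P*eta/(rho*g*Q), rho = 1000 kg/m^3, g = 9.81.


Pump head formula: Hp = P * eta / (rho * g * Q).
Numerator: P * eta = 79.0 * 1000 * 0.56 = 44240.0 W.
Denominator: rho * g * Q = 1000 * 9.81 * 0.439 = 4306.59.
Hp = 44240.0 / 4306.59 = 10.27 m.

10.27


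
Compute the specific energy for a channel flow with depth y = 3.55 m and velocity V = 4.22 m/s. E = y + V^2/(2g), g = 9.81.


Specific energy E = y + V^2/(2g).
Velocity head = V^2/(2g) = 4.22^2 / (2*9.81) = 17.8084 / 19.62 = 0.9077 m.
E = 3.55 + 0.9077 = 4.4577 m.

4.4577


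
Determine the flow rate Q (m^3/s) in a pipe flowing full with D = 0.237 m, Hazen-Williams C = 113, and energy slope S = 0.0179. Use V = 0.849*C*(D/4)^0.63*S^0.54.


For a full circular pipe, R = D/4 = 0.237/4 = 0.0592 m.
V = 0.849 * 113 * 0.0592^0.63 * 0.0179^0.54
  = 0.849 * 113 * 0.168575 * 0.113904
  = 1.8421 m/s.
Pipe area A = pi*D^2/4 = pi*0.237^2/4 = 0.0441 m^2.
Q = A * V = 0.0441 * 1.8421 = 0.0813 m^3/s.

0.0813


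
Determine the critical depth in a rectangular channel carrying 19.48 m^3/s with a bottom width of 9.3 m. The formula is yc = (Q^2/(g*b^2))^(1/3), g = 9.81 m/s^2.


Using yc = (Q^2 / (g * b^2))^(1/3):
Q^2 = 19.48^2 = 379.47.
g * b^2 = 9.81 * 9.3^2 = 9.81 * 86.49 = 848.47.
Q^2 / (g*b^2) = 379.47 / 848.47 = 0.4472.
yc = 0.4472^(1/3) = 0.7647 m.

0.7647


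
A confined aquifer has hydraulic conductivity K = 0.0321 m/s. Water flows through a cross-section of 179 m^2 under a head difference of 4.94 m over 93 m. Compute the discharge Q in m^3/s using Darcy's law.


Darcy's law: Q = K * A * i, where i = dh/L.
Hydraulic gradient i = 4.94 / 93 = 0.053118.
Q = 0.0321 * 179 * 0.053118
  = 0.3052 m^3/s.

0.3052


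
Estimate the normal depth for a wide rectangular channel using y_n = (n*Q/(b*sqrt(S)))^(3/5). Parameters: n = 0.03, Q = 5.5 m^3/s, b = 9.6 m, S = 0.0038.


We use the wide-channel approximation y_n = (n*Q/(b*sqrt(S)))^(3/5).
sqrt(S) = sqrt(0.0038) = 0.061644.
Numerator: n*Q = 0.03 * 5.5 = 0.165.
Denominator: b*sqrt(S) = 9.6 * 0.061644 = 0.591782.
arg = 0.2788.
y_n = 0.2788^(3/5) = 0.4647 m.

0.4647


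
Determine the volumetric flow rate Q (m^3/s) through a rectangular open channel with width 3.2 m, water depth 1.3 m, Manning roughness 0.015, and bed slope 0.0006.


For a rectangular channel, the cross-sectional area A = b * y = 3.2 * 1.3 = 4.16 m^2.
The wetted perimeter P = b + 2y = 3.2 + 2*1.3 = 5.8 m.
Hydraulic radius R = A/P = 4.16/5.8 = 0.7172 m.
Velocity V = (1/n)*R^(2/3)*S^(1/2) = (1/0.015)*0.7172^(2/3)*0.0006^(1/2) = 1.3085 m/s.
Discharge Q = A * V = 4.16 * 1.3085 = 5.443 m^3/s.

5.443


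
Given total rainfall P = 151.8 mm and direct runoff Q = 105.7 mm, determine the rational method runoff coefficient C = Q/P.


The runoff coefficient C = runoff depth / rainfall depth.
C = 105.7 / 151.8
  = 0.6963.

0.6963


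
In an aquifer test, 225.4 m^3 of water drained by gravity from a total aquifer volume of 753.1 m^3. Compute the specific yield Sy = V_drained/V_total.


Specific yield Sy = Volume drained / Total volume.
Sy = 225.4 / 753.1
   = 0.2993.

0.2993


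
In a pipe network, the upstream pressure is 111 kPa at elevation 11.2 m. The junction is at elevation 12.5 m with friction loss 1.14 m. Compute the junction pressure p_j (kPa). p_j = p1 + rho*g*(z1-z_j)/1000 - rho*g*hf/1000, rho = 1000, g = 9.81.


Junction pressure: p_j = p1 + rho*g*(z1 - z_j)/1000 - rho*g*hf/1000.
Elevation term = 1000*9.81*(11.2 - 12.5)/1000 = -12.753 kPa.
Friction term = 1000*9.81*1.14/1000 = 11.183 kPa.
p_j = 111 + -12.753 - 11.183 = 87.06 kPa.

87.06


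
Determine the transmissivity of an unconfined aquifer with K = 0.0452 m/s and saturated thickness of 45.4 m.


Transmissivity is defined as T = K * h.
T = 0.0452 * 45.4
  = 2.0521 m^2/s.

2.0521


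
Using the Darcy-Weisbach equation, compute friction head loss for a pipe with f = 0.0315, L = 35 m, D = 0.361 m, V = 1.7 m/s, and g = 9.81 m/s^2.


Darcy-Weisbach equation: h_f = f * (L/D) * V^2/(2g).
f * L/D = 0.0315 * 35/0.361 = 3.054.
V^2/(2g) = 1.7^2 / (2*9.81) = 2.89 / 19.62 = 0.1473 m.
h_f = 3.054 * 0.1473 = 0.45 m.

0.45


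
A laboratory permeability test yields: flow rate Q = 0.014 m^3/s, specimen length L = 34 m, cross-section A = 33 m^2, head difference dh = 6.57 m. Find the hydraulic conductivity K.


From K = Q*L / (A*dh):
Numerator: Q*L = 0.014 * 34 = 0.476.
Denominator: A*dh = 33 * 6.57 = 216.81.
K = 0.476 / 216.81 = 0.002195 m/s.

0.002195


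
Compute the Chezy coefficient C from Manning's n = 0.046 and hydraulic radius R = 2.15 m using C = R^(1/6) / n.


The Chezy coefficient relates to Manning's n through C = R^(1/6) / n.
R^(1/6) = 2.15^(1/6) = 1.136073.
C = 1.136073 / 0.046 = 24.7 m^(1/2)/s.

24.7


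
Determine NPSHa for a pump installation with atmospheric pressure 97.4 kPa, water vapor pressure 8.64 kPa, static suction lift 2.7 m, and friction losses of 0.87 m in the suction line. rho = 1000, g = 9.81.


NPSHa = p_atm/(rho*g) - z_s - hf_s - p_vap/(rho*g).
p_atm/(rho*g) = 97.4*1000 / (1000*9.81) = 9.929 m.
p_vap/(rho*g) = 8.64*1000 / (1000*9.81) = 0.881 m.
NPSHa = 9.929 - 2.7 - 0.87 - 0.881
      = 5.48 m.

5.48


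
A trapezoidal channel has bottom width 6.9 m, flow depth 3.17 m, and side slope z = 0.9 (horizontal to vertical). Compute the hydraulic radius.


For a trapezoidal section with side slope z:
A = (b + z*y)*y = (6.9 + 0.9*3.17)*3.17 = 30.917 m^2.
P = b + 2*y*sqrt(1 + z^2) = 6.9 + 2*3.17*sqrt(1 + 0.9^2) = 15.43 m.
R = A/P = 30.917 / 15.43 = 2.0037 m.

2.0037


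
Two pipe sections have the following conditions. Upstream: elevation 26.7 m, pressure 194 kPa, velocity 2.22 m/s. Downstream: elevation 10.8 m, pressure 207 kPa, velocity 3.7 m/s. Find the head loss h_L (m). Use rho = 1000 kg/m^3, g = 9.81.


Total head at each section: H = z + p/(rho*g) + V^2/(2g).
H1 = 26.7 + 194*1000/(1000*9.81) + 2.22^2/(2*9.81)
   = 26.7 + 19.776 + 0.2512
   = 46.727 m.
H2 = 10.8 + 207*1000/(1000*9.81) + 3.7^2/(2*9.81)
   = 10.8 + 21.101 + 0.6978
   = 32.599 m.
h_L = H1 - H2 = 46.727 - 32.599 = 14.128 m.

14.128


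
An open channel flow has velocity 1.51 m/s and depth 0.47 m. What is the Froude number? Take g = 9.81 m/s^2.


The Froude number is defined as Fr = V / sqrt(g*y).
g*y = 9.81 * 0.47 = 4.6107.
sqrt(g*y) = sqrt(4.6107) = 2.1473.
Fr = 1.51 / 2.1473 = 0.7032.

0.7032


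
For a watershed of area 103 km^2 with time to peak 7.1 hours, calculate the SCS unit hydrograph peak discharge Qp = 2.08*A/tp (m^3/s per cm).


SCS formula: Qp = 2.08 * A / tp.
Qp = 2.08 * 103 / 7.1
   = 214.24 / 7.1
   = 30.17 m^3/s per cm.

30.17


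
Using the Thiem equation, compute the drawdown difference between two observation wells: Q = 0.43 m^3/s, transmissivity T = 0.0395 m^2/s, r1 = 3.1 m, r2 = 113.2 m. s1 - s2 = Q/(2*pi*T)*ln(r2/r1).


Thiem equation: s1 - s2 = Q/(2*pi*T) * ln(r2/r1).
ln(r2/r1) = ln(113.2/3.1) = 3.5978.
Q/(2*pi*T) = 0.43 / (2*pi*0.0395) = 0.43 / 0.2482 = 1.7326.
s1 - s2 = 1.7326 * 3.5978 = 6.2334 m.

6.2334


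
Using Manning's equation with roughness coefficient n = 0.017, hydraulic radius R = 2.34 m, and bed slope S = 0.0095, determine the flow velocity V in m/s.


Manning's equation gives V = (1/n) * R^(2/3) * S^(1/2).
First, compute R^(2/3) = 2.34^(2/3) = 1.7626.
Next, S^(1/2) = 0.0095^(1/2) = 0.097468.
Then 1/n = 1/0.017 = 58.82.
V = 58.82 * 1.7626 * 0.097468 = 10.1055 m/s.

10.1055


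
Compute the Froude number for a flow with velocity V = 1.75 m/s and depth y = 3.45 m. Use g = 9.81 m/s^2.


The Froude number is defined as Fr = V / sqrt(g*y).
g*y = 9.81 * 3.45 = 33.8445.
sqrt(g*y) = sqrt(33.8445) = 5.8176.
Fr = 1.75 / 5.8176 = 0.3008.

0.3008


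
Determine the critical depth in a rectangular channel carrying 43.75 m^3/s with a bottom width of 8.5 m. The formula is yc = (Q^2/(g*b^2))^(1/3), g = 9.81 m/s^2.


Using yc = (Q^2 / (g * b^2))^(1/3):
Q^2 = 43.75^2 = 1914.06.
g * b^2 = 9.81 * 8.5^2 = 9.81 * 72.25 = 708.77.
Q^2 / (g*b^2) = 1914.06 / 708.77 = 2.7005.
yc = 2.7005^(1/3) = 1.3926 m.

1.3926


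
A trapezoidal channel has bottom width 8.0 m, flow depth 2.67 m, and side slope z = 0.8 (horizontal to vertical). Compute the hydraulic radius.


For a trapezoidal section with side slope z:
A = (b + z*y)*y = (8.0 + 0.8*2.67)*2.67 = 27.063 m^2.
P = b + 2*y*sqrt(1 + z^2) = 8.0 + 2*2.67*sqrt(1 + 0.8^2) = 14.839 m.
R = A/P = 27.063 / 14.839 = 1.8238 m.

1.8238


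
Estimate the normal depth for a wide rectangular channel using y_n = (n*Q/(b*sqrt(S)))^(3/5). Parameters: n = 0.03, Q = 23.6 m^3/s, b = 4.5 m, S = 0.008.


We use the wide-channel approximation y_n = (n*Q/(b*sqrt(S)))^(3/5).
sqrt(S) = sqrt(0.008) = 0.089443.
Numerator: n*Q = 0.03 * 23.6 = 0.708.
Denominator: b*sqrt(S) = 4.5 * 0.089443 = 0.402493.
arg = 1.759.
y_n = 1.759^(3/5) = 1.4033 m.

1.4033


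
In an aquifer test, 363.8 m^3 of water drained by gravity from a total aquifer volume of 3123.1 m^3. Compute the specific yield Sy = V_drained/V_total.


Specific yield Sy = Volume drained / Total volume.
Sy = 363.8 / 3123.1
   = 0.1165.

0.1165


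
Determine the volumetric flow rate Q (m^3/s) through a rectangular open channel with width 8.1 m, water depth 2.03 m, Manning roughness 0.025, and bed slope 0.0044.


For a rectangular channel, the cross-sectional area A = b * y = 8.1 * 2.03 = 16.44 m^2.
The wetted perimeter P = b + 2y = 8.1 + 2*2.03 = 12.16 m.
Hydraulic radius R = A/P = 16.44/12.16 = 1.3522 m.
Velocity V = (1/n)*R^(2/3)*S^(1/2) = (1/0.025)*1.3522^(2/3)*0.0044^(1/2) = 3.2445 m/s.
Discharge Q = A * V = 16.44 * 3.2445 = 53.35 m^3/s.

53.35


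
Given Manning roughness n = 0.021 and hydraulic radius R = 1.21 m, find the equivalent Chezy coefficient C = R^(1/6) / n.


The Chezy coefficient relates to Manning's n through C = R^(1/6) / n.
R^(1/6) = 1.21^(1/6) = 1.03228.
C = 1.03228 / 0.021 = 49.16 m^(1/2)/s.

49.16


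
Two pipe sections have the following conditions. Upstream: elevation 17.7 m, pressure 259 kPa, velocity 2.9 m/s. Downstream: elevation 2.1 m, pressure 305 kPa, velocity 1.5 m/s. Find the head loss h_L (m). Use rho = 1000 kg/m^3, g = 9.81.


Total head at each section: H = z + p/(rho*g) + V^2/(2g).
H1 = 17.7 + 259*1000/(1000*9.81) + 2.9^2/(2*9.81)
   = 17.7 + 26.402 + 0.4286
   = 44.53 m.
H2 = 2.1 + 305*1000/(1000*9.81) + 1.5^2/(2*9.81)
   = 2.1 + 31.091 + 0.1147
   = 33.305 m.
h_L = H1 - H2 = 44.53 - 33.305 = 11.225 m.

11.225


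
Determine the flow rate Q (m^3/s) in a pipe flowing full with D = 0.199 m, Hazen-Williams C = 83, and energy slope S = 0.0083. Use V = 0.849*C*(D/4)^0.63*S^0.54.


For a full circular pipe, R = D/4 = 0.199/4 = 0.0498 m.
V = 0.849 * 83 * 0.0498^0.63 * 0.0083^0.54
  = 0.849 * 83 * 0.151001 * 0.075215
  = 0.8003 m/s.
Pipe area A = pi*D^2/4 = pi*0.199^2/4 = 0.0311 m^2.
Q = A * V = 0.0311 * 0.8003 = 0.0249 m^3/s.

0.0249


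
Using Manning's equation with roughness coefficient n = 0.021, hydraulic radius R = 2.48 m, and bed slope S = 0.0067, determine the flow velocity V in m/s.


Manning's equation gives V = (1/n) * R^(2/3) * S^(1/2).
First, compute R^(2/3) = 2.48^(2/3) = 1.8322.
Next, S^(1/2) = 0.0067^(1/2) = 0.081854.
Then 1/n = 1/0.021 = 47.62.
V = 47.62 * 1.8322 * 0.081854 = 7.1414 m/s.

7.1414


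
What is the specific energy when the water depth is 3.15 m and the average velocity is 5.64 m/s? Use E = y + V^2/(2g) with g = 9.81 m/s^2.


Specific energy E = y + V^2/(2g).
Velocity head = V^2/(2g) = 5.64^2 / (2*9.81) = 31.8096 / 19.62 = 1.6213 m.
E = 3.15 + 1.6213 = 4.7713 m.

4.7713


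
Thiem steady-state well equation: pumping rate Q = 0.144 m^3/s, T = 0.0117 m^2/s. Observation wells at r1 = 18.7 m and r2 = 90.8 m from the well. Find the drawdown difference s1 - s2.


Thiem equation: s1 - s2 = Q/(2*pi*T) * ln(r2/r1).
ln(r2/r1) = ln(90.8/18.7) = 1.5801.
Q/(2*pi*T) = 0.144 / (2*pi*0.0117) = 0.144 / 0.0735 = 1.9588.
s1 - s2 = 1.9588 * 1.5801 = 3.0952 m.

3.0952


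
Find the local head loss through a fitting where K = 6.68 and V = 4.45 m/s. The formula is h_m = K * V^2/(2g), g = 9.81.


Minor loss formula: h_m = K * V^2/(2g).
V^2 = 4.45^2 = 19.8025.
V^2/(2g) = 19.8025 / 19.62 = 1.0093 m.
h_m = 6.68 * 1.0093 = 6.7421 m.

6.7421


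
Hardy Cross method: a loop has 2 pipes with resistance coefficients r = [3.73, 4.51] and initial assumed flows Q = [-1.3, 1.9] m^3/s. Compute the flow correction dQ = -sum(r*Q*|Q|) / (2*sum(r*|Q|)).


Numerator terms (r*Q*|Q|): 3.73*-1.3*|-1.3| = -6.3037; 4.51*1.9*|1.9| = 16.2811.
Sum of numerator = 9.9774.
Denominator terms (r*|Q|): 3.73*|-1.3| = 4.849; 4.51*|1.9| = 8.569.
2 * sum of denominator = 2 * 13.418 = 26.836.
dQ = -9.9774 / 26.836 = -0.3718 m^3/s.

-0.3718


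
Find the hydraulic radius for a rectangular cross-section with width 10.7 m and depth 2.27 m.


For a rectangular section:
Flow area A = b * y = 10.7 * 2.27 = 24.29 m^2.
Wetted perimeter P = b + 2y = 10.7 + 2*2.27 = 15.24 m.
Hydraulic radius R = A/P = 24.29 / 15.24 = 1.5938 m.

1.5938


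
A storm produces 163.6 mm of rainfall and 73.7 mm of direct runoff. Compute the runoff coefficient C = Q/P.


The runoff coefficient C = runoff depth / rainfall depth.
C = 73.7 / 163.6
  = 0.4505.

0.4505


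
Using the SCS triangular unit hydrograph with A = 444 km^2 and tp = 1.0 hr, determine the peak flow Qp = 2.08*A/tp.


SCS formula: Qp = 2.08 * A / tp.
Qp = 2.08 * 444 / 1.0
   = 923.52 / 1.0
   = 923.52 m^3/s per cm.

923.52


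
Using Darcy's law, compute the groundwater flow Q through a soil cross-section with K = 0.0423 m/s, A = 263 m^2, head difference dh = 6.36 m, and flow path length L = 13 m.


Darcy's law: Q = K * A * i, where i = dh/L.
Hydraulic gradient i = 6.36 / 13 = 0.489231.
Q = 0.0423 * 263 * 0.489231
  = 5.4426 m^3/s.

5.4426


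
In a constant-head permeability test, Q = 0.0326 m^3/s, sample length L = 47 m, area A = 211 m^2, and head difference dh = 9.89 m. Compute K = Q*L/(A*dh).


From K = Q*L / (A*dh):
Numerator: Q*L = 0.0326 * 47 = 1.5322.
Denominator: A*dh = 211 * 9.89 = 2086.79.
K = 1.5322 / 2086.79 = 0.000734 m/s.

0.000734


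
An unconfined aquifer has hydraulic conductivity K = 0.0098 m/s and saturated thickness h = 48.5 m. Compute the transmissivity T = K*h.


Transmissivity is defined as T = K * h.
T = 0.0098 * 48.5
  = 0.4753 m^2/s.

0.4753


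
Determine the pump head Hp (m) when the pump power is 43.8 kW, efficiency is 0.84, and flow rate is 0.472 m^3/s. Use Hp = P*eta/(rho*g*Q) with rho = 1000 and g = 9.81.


Pump head formula: Hp = P * eta / (rho * g * Q).
Numerator: P * eta = 43.8 * 1000 * 0.84 = 36792.0 W.
Denominator: rho * g * Q = 1000 * 9.81 * 0.472 = 4630.32.
Hp = 36792.0 / 4630.32 = 7.95 m.

7.95


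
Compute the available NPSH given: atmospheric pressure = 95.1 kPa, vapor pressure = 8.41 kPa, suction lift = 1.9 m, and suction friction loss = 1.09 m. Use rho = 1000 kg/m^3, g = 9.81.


NPSHa = p_atm/(rho*g) - z_s - hf_s - p_vap/(rho*g).
p_atm/(rho*g) = 95.1*1000 / (1000*9.81) = 9.694 m.
p_vap/(rho*g) = 8.41*1000 / (1000*9.81) = 0.857 m.
NPSHa = 9.694 - 1.9 - 1.09 - 0.857
      = 5.85 m.

5.85


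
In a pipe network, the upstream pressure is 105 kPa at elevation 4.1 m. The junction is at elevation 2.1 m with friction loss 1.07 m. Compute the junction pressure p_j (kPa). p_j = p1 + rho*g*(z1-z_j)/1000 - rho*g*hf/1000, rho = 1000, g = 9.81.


Junction pressure: p_j = p1 + rho*g*(z1 - z_j)/1000 - rho*g*hf/1000.
Elevation term = 1000*9.81*(4.1 - 2.1)/1000 = 19.62 kPa.
Friction term = 1000*9.81*1.07/1000 = 10.497 kPa.
p_j = 105 + 19.62 - 10.497 = 114.12 kPa.

114.12


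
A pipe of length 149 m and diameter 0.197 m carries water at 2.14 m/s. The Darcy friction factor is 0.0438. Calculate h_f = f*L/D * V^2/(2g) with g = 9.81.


Darcy-Weisbach equation: h_f = f * (L/D) * V^2/(2g).
f * L/D = 0.0438 * 149/0.197 = 33.1279.
V^2/(2g) = 2.14^2 / (2*9.81) = 4.5796 / 19.62 = 0.2334 m.
h_f = 33.1279 * 0.2334 = 7.733 m.

7.733


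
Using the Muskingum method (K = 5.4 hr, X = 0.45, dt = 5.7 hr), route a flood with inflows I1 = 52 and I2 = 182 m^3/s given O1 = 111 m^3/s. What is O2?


Muskingum coefficients:
denom = 2*K*(1-X) + dt = 2*5.4*(1-0.45) + 5.7 = 11.64.
C0 = (dt - 2*K*X)/denom = (5.7 - 2*5.4*0.45)/11.64 = 0.0722.
C1 = (dt + 2*K*X)/denom = (5.7 + 2*5.4*0.45)/11.64 = 0.9072.
C2 = (2*K*(1-X) - dt)/denom = 0.0206.
O2 = C0*I2 + C1*I1 + C2*O1
   = 0.0722*182 + 0.9072*52 + 0.0206*111
   = 62.6 m^3/s.

62.6


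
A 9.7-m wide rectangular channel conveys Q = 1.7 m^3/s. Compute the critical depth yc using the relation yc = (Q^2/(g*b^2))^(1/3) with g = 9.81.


Using yc = (Q^2 / (g * b^2))^(1/3):
Q^2 = 1.7^2 = 2.89.
g * b^2 = 9.81 * 9.7^2 = 9.81 * 94.09 = 923.02.
Q^2 / (g*b^2) = 2.89 / 923.02 = 0.0031.
yc = 0.0031^(1/3) = 0.1463 m.

0.1463


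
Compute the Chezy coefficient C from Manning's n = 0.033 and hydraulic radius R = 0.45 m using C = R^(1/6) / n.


The Chezy coefficient relates to Manning's n through C = R^(1/6) / n.
R^(1/6) = 0.45^(1/6) = 0.875391.
C = 0.875391 / 0.033 = 26.53 m^(1/2)/s.

26.53


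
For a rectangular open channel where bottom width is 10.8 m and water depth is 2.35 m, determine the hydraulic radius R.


For a rectangular section:
Flow area A = b * y = 10.8 * 2.35 = 25.38 m^2.
Wetted perimeter P = b + 2y = 10.8 + 2*2.35 = 15.5 m.
Hydraulic radius R = A/P = 25.38 / 15.5 = 1.6374 m.

1.6374


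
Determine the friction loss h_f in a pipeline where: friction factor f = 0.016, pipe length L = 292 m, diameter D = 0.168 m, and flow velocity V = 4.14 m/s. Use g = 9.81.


Darcy-Weisbach equation: h_f = f * (L/D) * V^2/(2g).
f * L/D = 0.016 * 292/0.168 = 27.8095.
V^2/(2g) = 4.14^2 / (2*9.81) = 17.1396 / 19.62 = 0.8736 m.
h_f = 27.8095 * 0.8736 = 24.294 m.

24.294


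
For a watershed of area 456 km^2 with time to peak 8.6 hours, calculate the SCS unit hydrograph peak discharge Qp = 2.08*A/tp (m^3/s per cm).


SCS formula: Qp = 2.08 * A / tp.
Qp = 2.08 * 456 / 8.6
   = 948.48 / 8.6
   = 110.29 m^3/s per cm.

110.29


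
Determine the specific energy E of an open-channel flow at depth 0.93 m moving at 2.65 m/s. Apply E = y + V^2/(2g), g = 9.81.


Specific energy E = y + V^2/(2g).
Velocity head = V^2/(2g) = 2.65^2 / (2*9.81) = 7.0225 / 19.62 = 0.3579 m.
E = 0.93 + 0.3579 = 1.2879 m.

1.2879


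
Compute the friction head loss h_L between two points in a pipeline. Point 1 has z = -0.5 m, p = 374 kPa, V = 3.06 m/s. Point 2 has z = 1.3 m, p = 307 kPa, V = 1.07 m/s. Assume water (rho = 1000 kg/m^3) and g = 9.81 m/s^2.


Total head at each section: H = z + p/(rho*g) + V^2/(2g).
H1 = -0.5 + 374*1000/(1000*9.81) + 3.06^2/(2*9.81)
   = -0.5 + 38.124 + 0.4772
   = 38.102 m.
H2 = 1.3 + 307*1000/(1000*9.81) + 1.07^2/(2*9.81)
   = 1.3 + 31.295 + 0.0584
   = 32.653 m.
h_L = H1 - H2 = 38.102 - 32.653 = 5.449 m.

5.449


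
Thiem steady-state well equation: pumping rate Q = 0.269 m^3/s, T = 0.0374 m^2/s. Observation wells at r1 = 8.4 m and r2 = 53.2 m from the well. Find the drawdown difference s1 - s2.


Thiem equation: s1 - s2 = Q/(2*pi*T) * ln(r2/r1).
ln(r2/r1) = ln(53.2/8.4) = 1.8458.
Q/(2*pi*T) = 0.269 / (2*pi*0.0374) = 0.269 / 0.235 = 1.1447.
s1 - s2 = 1.1447 * 1.8458 = 2.113 m.

2.113


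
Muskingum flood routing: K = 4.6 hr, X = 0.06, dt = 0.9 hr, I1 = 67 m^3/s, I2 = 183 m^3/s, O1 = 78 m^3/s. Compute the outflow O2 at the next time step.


Muskingum coefficients:
denom = 2*K*(1-X) + dt = 2*4.6*(1-0.06) + 0.9 = 9.548.
C0 = (dt - 2*K*X)/denom = (0.9 - 2*4.6*0.06)/9.548 = 0.0364.
C1 = (dt + 2*K*X)/denom = (0.9 + 2*4.6*0.06)/9.548 = 0.1521.
C2 = (2*K*(1-X) - dt)/denom = 0.8115.
O2 = C0*I2 + C1*I1 + C2*O1
   = 0.0364*183 + 0.1521*67 + 0.8115*78
   = 80.15 m^3/s.

80.15


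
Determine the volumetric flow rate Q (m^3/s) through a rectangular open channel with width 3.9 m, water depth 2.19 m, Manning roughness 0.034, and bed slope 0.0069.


For a rectangular channel, the cross-sectional area A = b * y = 3.9 * 2.19 = 8.54 m^2.
The wetted perimeter P = b + 2y = 3.9 + 2*2.19 = 8.28 m.
Hydraulic radius R = A/P = 8.54/8.28 = 1.0315 m.
Velocity V = (1/n)*R^(2/3)*S^(1/2) = (1/0.034)*1.0315^(2/3)*0.0069^(1/2) = 2.4942 m/s.
Discharge Q = A * V = 8.54 * 2.4942 = 21.303 m^3/s.

21.303


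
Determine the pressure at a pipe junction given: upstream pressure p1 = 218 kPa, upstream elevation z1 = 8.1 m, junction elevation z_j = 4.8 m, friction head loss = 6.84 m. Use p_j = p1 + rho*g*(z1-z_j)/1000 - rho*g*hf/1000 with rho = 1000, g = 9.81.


Junction pressure: p_j = p1 + rho*g*(z1 - z_j)/1000 - rho*g*hf/1000.
Elevation term = 1000*9.81*(8.1 - 4.8)/1000 = 32.373 kPa.
Friction term = 1000*9.81*6.84/1000 = 67.1 kPa.
p_j = 218 + 32.373 - 67.1 = 183.27 kPa.

183.27


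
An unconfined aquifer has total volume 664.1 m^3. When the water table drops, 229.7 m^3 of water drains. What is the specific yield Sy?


Specific yield Sy = Volume drained / Total volume.
Sy = 229.7 / 664.1
   = 0.3459.

0.3459


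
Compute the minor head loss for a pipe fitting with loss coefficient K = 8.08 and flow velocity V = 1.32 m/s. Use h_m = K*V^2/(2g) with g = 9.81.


Minor loss formula: h_m = K * V^2/(2g).
V^2 = 1.32^2 = 1.7424.
V^2/(2g) = 1.7424 / 19.62 = 0.0888 m.
h_m = 8.08 * 0.0888 = 0.7176 m.

0.7176


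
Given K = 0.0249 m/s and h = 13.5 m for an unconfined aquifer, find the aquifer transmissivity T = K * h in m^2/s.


Transmissivity is defined as T = K * h.
T = 0.0249 * 13.5
  = 0.3362 m^2/s.

0.3362


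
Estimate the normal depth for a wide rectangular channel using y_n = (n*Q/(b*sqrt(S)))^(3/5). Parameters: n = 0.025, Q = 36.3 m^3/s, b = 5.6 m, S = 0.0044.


We use the wide-channel approximation y_n = (n*Q/(b*sqrt(S)))^(3/5).
sqrt(S) = sqrt(0.0044) = 0.066332.
Numerator: n*Q = 0.025 * 36.3 = 0.9075.
Denominator: b*sqrt(S) = 5.6 * 0.066332 = 0.371459.
arg = 2.443.
y_n = 2.443^(3/5) = 1.7091 m.

1.7091


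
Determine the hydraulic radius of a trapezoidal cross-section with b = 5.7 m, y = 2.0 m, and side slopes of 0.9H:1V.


For a trapezoidal section with side slope z:
A = (b + z*y)*y = (5.7 + 0.9*2.0)*2.0 = 15.0 m^2.
P = b + 2*y*sqrt(1 + z^2) = 5.7 + 2*2.0*sqrt(1 + 0.9^2) = 11.081 m.
R = A/P = 15.0 / 11.081 = 1.3536 m.

1.3536


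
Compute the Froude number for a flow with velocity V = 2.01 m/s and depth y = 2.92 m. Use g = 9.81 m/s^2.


The Froude number is defined as Fr = V / sqrt(g*y).
g*y = 9.81 * 2.92 = 28.6452.
sqrt(g*y) = sqrt(28.6452) = 5.3521.
Fr = 2.01 / 5.3521 = 0.3756.

0.3756


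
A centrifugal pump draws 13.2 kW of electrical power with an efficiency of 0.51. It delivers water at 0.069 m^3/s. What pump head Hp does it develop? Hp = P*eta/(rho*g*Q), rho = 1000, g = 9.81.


Pump head formula: Hp = P * eta / (rho * g * Q).
Numerator: P * eta = 13.2 * 1000 * 0.51 = 6732.0 W.
Denominator: rho * g * Q = 1000 * 9.81 * 0.069 = 676.89.
Hp = 6732.0 / 676.89 = 9.95 m.

9.95


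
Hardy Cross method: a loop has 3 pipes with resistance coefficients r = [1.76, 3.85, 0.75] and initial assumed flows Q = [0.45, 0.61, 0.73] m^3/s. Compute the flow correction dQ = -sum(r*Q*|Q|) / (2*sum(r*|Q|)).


Numerator terms (r*Q*|Q|): 1.76*0.45*|0.45| = 0.3564; 3.85*0.61*|0.61| = 1.4326; 0.75*0.73*|0.73| = 0.3997.
Sum of numerator = 2.1887.
Denominator terms (r*|Q|): 1.76*|0.45| = 0.792; 3.85*|0.61| = 2.3485; 0.75*|0.73| = 0.5475.
2 * sum of denominator = 2 * 3.688 = 7.376.
dQ = -2.1887 / 7.376 = -0.2967 m^3/s.

-0.2967


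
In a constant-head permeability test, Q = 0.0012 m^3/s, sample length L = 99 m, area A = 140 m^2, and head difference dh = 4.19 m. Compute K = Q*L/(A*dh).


From K = Q*L / (A*dh):
Numerator: Q*L = 0.0012 * 99 = 0.1188.
Denominator: A*dh = 140 * 4.19 = 586.6.
K = 0.1188 / 586.6 = 0.000203 m/s.

0.000203


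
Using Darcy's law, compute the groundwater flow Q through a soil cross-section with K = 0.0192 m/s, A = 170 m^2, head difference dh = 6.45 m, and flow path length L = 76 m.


Darcy's law: Q = K * A * i, where i = dh/L.
Hydraulic gradient i = 6.45 / 76 = 0.084868.
Q = 0.0192 * 170 * 0.084868
  = 0.277 m^3/s.

0.277


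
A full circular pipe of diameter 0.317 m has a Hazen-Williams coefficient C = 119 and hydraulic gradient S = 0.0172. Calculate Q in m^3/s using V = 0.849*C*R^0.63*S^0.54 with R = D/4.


For a full circular pipe, R = D/4 = 0.317/4 = 0.0793 m.
V = 0.849 * 119 * 0.0793^0.63 * 0.0172^0.54
  = 0.849 * 119 * 0.202474 * 0.111477
  = 2.2804 m/s.
Pipe area A = pi*D^2/4 = pi*0.317^2/4 = 0.0789 m^2.
Q = A * V = 0.0789 * 2.2804 = 0.18 m^3/s.

0.18


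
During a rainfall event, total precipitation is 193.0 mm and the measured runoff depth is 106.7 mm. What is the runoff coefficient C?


The runoff coefficient C = runoff depth / rainfall depth.
C = 106.7 / 193.0
  = 0.5528.

0.5528


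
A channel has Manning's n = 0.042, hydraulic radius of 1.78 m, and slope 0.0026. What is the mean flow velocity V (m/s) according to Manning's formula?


Manning's equation gives V = (1/n) * R^(2/3) * S^(1/2).
First, compute R^(2/3) = 1.78^(2/3) = 1.4687.
Next, S^(1/2) = 0.0026^(1/2) = 0.05099.
Then 1/n = 1/0.042 = 23.81.
V = 23.81 * 1.4687 * 0.05099 = 1.7831 m/s.

1.7831


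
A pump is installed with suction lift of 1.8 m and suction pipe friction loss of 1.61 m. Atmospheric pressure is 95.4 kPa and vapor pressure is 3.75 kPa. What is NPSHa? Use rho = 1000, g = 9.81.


NPSHa = p_atm/(rho*g) - z_s - hf_s - p_vap/(rho*g).
p_atm/(rho*g) = 95.4*1000 / (1000*9.81) = 9.725 m.
p_vap/(rho*g) = 3.75*1000 / (1000*9.81) = 0.382 m.
NPSHa = 9.725 - 1.8 - 1.61 - 0.382
      = 5.93 m.

5.93


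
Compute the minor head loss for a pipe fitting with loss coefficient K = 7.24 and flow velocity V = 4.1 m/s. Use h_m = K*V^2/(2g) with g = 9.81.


Minor loss formula: h_m = K * V^2/(2g).
V^2 = 4.1^2 = 16.81.
V^2/(2g) = 16.81 / 19.62 = 0.8568 m.
h_m = 7.24 * 0.8568 = 6.2031 m.

6.2031


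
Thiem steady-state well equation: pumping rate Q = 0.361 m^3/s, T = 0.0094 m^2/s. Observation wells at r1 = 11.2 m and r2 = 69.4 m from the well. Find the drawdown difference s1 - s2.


Thiem equation: s1 - s2 = Q/(2*pi*T) * ln(r2/r1).
ln(r2/r1) = ln(69.4/11.2) = 1.824.
Q/(2*pi*T) = 0.361 / (2*pi*0.0094) = 0.361 / 0.0591 = 6.1122.
s1 - s2 = 6.1122 * 1.824 = 11.1485 m.

11.1485


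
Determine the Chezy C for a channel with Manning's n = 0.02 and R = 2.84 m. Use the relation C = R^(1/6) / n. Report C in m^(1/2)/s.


The Chezy coefficient relates to Manning's n through C = R^(1/6) / n.
R^(1/6) = 2.84^(1/6) = 1.190017.
C = 1.190017 / 0.02 = 59.5 m^(1/2)/s.

59.5


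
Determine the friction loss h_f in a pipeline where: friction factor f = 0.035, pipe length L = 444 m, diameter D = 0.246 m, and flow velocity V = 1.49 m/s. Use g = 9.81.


Darcy-Weisbach equation: h_f = f * (L/D) * V^2/(2g).
f * L/D = 0.035 * 444/0.246 = 63.1707.
V^2/(2g) = 1.49^2 / (2*9.81) = 2.2201 / 19.62 = 0.1132 m.
h_f = 63.1707 * 0.1132 = 7.148 m.

7.148


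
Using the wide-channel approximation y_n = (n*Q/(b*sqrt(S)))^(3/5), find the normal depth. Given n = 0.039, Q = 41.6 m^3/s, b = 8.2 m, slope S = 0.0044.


We use the wide-channel approximation y_n = (n*Q/(b*sqrt(S)))^(3/5).
sqrt(S) = sqrt(0.0044) = 0.066332.
Numerator: n*Q = 0.039 * 41.6 = 1.6224.
Denominator: b*sqrt(S) = 8.2 * 0.066332 = 0.543922.
arg = 2.9828.
y_n = 2.9828^(3/5) = 1.9265 m.

1.9265


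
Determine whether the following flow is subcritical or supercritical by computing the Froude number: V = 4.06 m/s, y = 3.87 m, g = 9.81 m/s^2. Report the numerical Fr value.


The Froude number is defined as Fr = V / sqrt(g*y).
g*y = 9.81 * 3.87 = 37.9647.
sqrt(g*y) = sqrt(37.9647) = 6.1616.
Fr = 4.06 / 6.1616 = 0.6589.
Since Fr < 1, the flow is subcritical.

0.6589


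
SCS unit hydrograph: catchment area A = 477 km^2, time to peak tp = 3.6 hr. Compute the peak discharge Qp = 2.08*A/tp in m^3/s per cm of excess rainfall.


SCS formula: Qp = 2.08 * A / tp.
Qp = 2.08 * 477 / 3.6
   = 992.16 / 3.6
   = 275.6 m^3/s per cm.

275.6


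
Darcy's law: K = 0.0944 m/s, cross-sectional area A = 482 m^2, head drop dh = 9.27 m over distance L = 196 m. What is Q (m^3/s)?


Darcy's law: Q = K * A * i, where i = dh/L.
Hydraulic gradient i = 9.27 / 196 = 0.047296.
Q = 0.0944 * 482 * 0.047296
  = 2.152 m^3/s.

2.152


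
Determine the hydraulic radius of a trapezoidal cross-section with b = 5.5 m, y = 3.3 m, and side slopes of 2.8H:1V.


For a trapezoidal section with side slope z:
A = (b + z*y)*y = (5.5 + 2.8*3.3)*3.3 = 48.642 m^2.
P = b + 2*y*sqrt(1 + z^2) = 5.5 + 2*3.3*sqrt(1 + 2.8^2) = 25.123 m.
R = A/P = 48.642 / 25.123 = 1.9361 m.

1.9361


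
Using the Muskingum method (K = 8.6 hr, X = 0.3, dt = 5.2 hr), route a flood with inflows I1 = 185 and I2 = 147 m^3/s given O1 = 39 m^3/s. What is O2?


Muskingum coefficients:
denom = 2*K*(1-X) + dt = 2*8.6*(1-0.3) + 5.2 = 17.24.
C0 = (dt - 2*K*X)/denom = (5.2 - 2*8.6*0.3)/17.24 = 0.0023.
C1 = (dt + 2*K*X)/denom = (5.2 + 2*8.6*0.3)/17.24 = 0.6009.
C2 = (2*K*(1-X) - dt)/denom = 0.3968.
O2 = C0*I2 + C1*I1 + C2*O1
   = 0.0023*147 + 0.6009*185 + 0.3968*39
   = 126.99 m^3/s.

126.99


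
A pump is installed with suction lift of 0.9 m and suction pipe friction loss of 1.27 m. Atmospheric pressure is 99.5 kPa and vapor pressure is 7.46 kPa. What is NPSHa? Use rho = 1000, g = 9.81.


NPSHa = p_atm/(rho*g) - z_s - hf_s - p_vap/(rho*g).
p_atm/(rho*g) = 99.5*1000 / (1000*9.81) = 10.143 m.
p_vap/(rho*g) = 7.46*1000 / (1000*9.81) = 0.76 m.
NPSHa = 10.143 - 0.9 - 1.27 - 0.76
      = 7.21 m.

7.21


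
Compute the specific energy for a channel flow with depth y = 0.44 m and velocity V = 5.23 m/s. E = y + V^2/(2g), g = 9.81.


Specific energy E = y + V^2/(2g).
Velocity head = V^2/(2g) = 5.23^2 / (2*9.81) = 27.3529 / 19.62 = 1.3941 m.
E = 0.44 + 1.3941 = 1.8341 m.

1.8341


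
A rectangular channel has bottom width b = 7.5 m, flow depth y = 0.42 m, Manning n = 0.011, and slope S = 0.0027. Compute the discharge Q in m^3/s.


For a rectangular channel, the cross-sectional area A = b * y = 7.5 * 0.42 = 3.15 m^2.
The wetted perimeter P = b + 2y = 7.5 + 2*0.42 = 8.34 m.
Hydraulic radius R = A/P = 3.15/8.34 = 0.3777 m.
Velocity V = (1/n)*R^(2/3)*S^(1/2) = (1/0.011)*0.3777^(2/3)*0.0027^(1/2) = 2.4682 m/s.
Discharge Q = A * V = 3.15 * 2.4682 = 7.775 m^3/s.

7.775


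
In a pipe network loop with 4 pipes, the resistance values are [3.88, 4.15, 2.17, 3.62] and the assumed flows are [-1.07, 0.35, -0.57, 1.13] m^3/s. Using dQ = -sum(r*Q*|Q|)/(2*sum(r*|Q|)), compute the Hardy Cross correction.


Numerator terms (r*Q*|Q|): 3.88*-1.07*|-1.07| = -4.4422; 4.15*0.35*|0.35| = 0.5084; 2.17*-0.57*|-0.57| = -0.705; 3.62*1.13*|1.13| = 4.6224.
Sum of numerator = -0.0165.
Denominator terms (r*|Q|): 3.88*|-1.07| = 4.1516; 4.15*|0.35| = 1.4525; 2.17*|-0.57| = 1.2369; 3.62*|1.13| = 4.0906.
2 * sum of denominator = 2 * 10.9316 = 21.8632.
dQ = --0.0165 / 21.8632 = 0.0008 m^3/s.

0.0008


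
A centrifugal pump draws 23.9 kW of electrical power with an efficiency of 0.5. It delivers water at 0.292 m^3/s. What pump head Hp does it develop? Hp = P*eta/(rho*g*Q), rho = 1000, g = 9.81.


Pump head formula: Hp = P * eta / (rho * g * Q).
Numerator: P * eta = 23.9 * 1000 * 0.5 = 11950.0 W.
Denominator: rho * g * Q = 1000 * 9.81 * 0.292 = 2864.52.
Hp = 11950.0 / 2864.52 = 4.17 m.

4.17


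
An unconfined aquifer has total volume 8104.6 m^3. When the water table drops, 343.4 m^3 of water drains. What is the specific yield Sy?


Specific yield Sy = Volume drained / Total volume.
Sy = 343.4 / 8104.6
   = 0.0424.

0.0424


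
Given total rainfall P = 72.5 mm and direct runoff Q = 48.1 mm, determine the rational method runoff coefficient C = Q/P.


The runoff coefficient C = runoff depth / rainfall depth.
C = 48.1 / 72.5
  = 0.6634.

0.6634


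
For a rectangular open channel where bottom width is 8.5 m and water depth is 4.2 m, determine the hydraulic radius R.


For a rectangular section:
Flow area A = b * y = 8.5 * 4.2 = 35.7 m^2.
Wetted perimeter P = b + 2y = 8.5 + 2*4.2 = 16.9 m.
Hydraulic radius R = A/P = 35.7 / 16.9 = 2.1124 m.

2.1124


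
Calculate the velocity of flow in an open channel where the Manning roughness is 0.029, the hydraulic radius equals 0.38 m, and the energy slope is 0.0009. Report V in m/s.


Manning's equation gives V = (1/n) * R^(2/3) * S^(1/2).
First, compute R^(2/3) = 0.38^(2/3) = 0.5246.
Next, S^(1/2) = 0.0009^(1/2) = 0.03.
Then 1/n = 1/0.029 = 34.48.
V = 34.48 * 0.5246 * 0.03 = 0.5427 m/s.

0.5427


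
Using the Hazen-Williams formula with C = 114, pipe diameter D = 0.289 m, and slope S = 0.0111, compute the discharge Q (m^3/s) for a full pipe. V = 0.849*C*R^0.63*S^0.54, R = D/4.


For a full circular pipe, R = D/4 = 0.289/4 = 0.0722 m.
V = 0.849 * 114 * 0.0722^0.63 * 0.0111^0.54
  = 0.849 * 114 * 0.191015 * 0.087998
  = 1.6269 m/s.
Pipe area A = pi*D^2/4 = pi*0.289^2/4 = 0.0656 m^2.
Q = A * V = 0.0656 * 1.6269 = 0.1067 m^3/s.

0.1067


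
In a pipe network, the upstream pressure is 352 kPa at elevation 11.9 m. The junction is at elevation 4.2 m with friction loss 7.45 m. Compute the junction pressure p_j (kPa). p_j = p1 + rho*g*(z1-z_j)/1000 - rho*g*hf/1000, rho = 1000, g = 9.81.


Junction pressure: p_j = p1 + rho*g*(z1 - z_j)/1000 - rho*g*hf/1000.
Elevation term = 1000*9.81*(11.9 - 4.2)/1000 = 75.537 kPa.
Friction term = 1000*9.81*7.45/1000 = 73.085 kPa.
p_j = 352 + 75.537 - 73.085 = 354.45 kPa.

354.45


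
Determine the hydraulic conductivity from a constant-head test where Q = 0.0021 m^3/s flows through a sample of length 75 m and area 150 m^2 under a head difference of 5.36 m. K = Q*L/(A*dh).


From K = Q*L / (A*dh):
Numerator: Q*L = 0.0021 * 75 = 0.1575.
Denominator: A*dh = 150 * 5.36 = 804.0.
K = 0.1575 / 804.0 = 0.000196 m/s.

0.000196


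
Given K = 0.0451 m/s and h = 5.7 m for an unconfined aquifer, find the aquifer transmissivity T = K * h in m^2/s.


Transmissivity is defined as T = K * h.
T = 0.0451 * 5.7
  = 0.2571 m^2/s.

0.2571


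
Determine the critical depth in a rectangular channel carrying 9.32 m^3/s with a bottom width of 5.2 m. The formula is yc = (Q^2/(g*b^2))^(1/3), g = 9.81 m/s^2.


Using yc = (Q^2 / (g * b^2))^(1/3):
Q^2 = 9.32^2 = 86.86.
g * b^2 = 9.81 * 5.2^2 = 9.81 * 27.04 = 265.26.
Q^2 / (g*b^2) = 86.86 / 265.26 = 0.3275.
yc = 0.3275^(1/3) = 0.6893 m.

0.6893


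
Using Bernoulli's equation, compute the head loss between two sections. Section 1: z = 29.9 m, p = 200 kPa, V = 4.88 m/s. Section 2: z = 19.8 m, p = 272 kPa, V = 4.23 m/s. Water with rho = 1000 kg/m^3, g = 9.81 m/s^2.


Total head at each section: H = z + p/(rho*g) + V^2/(2g).
H1 = 29.9 + 200*1000/(1000*9.81) + 4.88^2/(2*9.81)
   = 29.9 + 20.387 + 1.2138
   = 51.501 m.
H2 = 19.8 + 272*1000/(1000*9.81) + 4.23^2/(2*9.81)
   = 19.8 + 27.727 + 0.912
   = 48.439 m.
h_L = H1 - H2 = 51.501 - 48.439 = 3.062 m.

3.062


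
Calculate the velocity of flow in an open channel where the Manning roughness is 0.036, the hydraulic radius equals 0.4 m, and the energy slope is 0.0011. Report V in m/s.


Manning's equation gives V = (1/n) * R^(2/3) * S^(1/2).
First, compute R^(2/3) = 0.4^(2/3) = 0.5429.
Next, S^(1/2) = 0.0011^(1/2) = 0.033166.
Then 1/n = 1/0.036 = 27.78.
V = 27.78 * 0.5429 * 0.033166 = 0.5002 m/s.

0.5002


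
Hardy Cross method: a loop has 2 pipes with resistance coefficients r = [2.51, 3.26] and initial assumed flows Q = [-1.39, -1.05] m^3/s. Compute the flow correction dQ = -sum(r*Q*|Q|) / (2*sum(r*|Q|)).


Numerator terms (r*Q*|Q|): 2.51*-1.39*|-1.39| = -4.8496; 3.26*-1.05*|-1.05| = -3.5942.
Sum of numerator = -8.4437.
Denominator terms (r*|Q|): 2.51*|-1.39| = 3.4889; 3.26*|-1.05| = 3.423.
2 * sum of denominator = 2 * 6.9119 = 13.8238.
dQ = --8.4437 / 13.8238 = 0.6108 m^3/s.

0.6108


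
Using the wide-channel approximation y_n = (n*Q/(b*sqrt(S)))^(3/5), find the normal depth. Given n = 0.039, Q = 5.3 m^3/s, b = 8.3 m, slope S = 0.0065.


We use the wide-channel approximation y_n = (n*Q/(b*sqrt(S)))^(3/5).
sqrt(S) = sqrt(0.0065) = 0.080623.
Numerator: n*Q = 0.039 * 5.3 = 0.2067.
Denominator: b*sqrt(S) = 8.3 * 0.080623 = 0.669171.
arg = 0.3089.
y_n = 0.3089^(3/5) = 0.4942 m.

0.4942
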